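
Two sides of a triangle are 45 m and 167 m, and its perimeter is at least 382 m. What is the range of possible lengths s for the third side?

Triangle inequality alone gives 122 < s < 212.
The perimeter condition gives s ≥ 382 − 45 − 167 = 170.
Intersecting the two: 170 ≤ s < 212.

170 ≤ s < 212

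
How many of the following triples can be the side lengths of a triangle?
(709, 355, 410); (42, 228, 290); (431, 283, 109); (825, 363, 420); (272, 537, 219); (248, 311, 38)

1

(355,410,709): 355+410 > 709 → valid
(42,228,290): 42+228 ≤ 290 → not valid
(109,283,431): 109+283 ≤ 431 → not valid
(363,420,825): 363+420 ≤ 825 → not valid
(219,272,537): 219+272 ≤ 537 → not valid
(38,248,311): 38+248 ≤ 311 → not valid
1 of the 6 triples forms a triangle.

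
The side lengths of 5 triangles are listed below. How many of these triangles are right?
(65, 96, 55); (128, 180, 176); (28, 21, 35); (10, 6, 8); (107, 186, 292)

2

(65,96,55): 55²+65² = 7250 < 9216 = 96² → obtuse
(128,180,176): 128²+176² = 47360 > 32400 = 180² → acute
(28,21,35): 21²+28² = 1225 = 35² → right
(10,6,8): 6²+8² = 100 = 10² → right
(107,186,292): 107²+186² = 46045 < 85264 = 292² → obtuse
2 of the 5 are right.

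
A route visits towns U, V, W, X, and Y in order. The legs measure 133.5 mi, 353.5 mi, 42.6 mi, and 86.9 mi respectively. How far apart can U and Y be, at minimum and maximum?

The maximum is all hops collinear in one direction: 133.5 + 353.5 + 42.6 + 86.9 = 616.5.
The longest hop is 353.5; the others sum to 263.0. Folding the others back against it leaves at least 353.5 − 263.0 = 90.5.

90.5 ≤ UY ≤ 616.5 mi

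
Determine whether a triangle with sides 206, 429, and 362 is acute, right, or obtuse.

obtuse

Compare the square of the longest side to the sum of squares of the other two: 206² + 362² = 173480 < 184041 = 429².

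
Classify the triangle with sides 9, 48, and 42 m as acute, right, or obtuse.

obtuse

Compare the square of the longest side to the sum of squares of the other two: 9² + 42² = 1845 < 2304 = 48².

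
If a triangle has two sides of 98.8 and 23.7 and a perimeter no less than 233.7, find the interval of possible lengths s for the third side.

111.2 ≤ s < 122.5

Triangle inequality alone gives 75.1 < s < 122.5.
The perimeter condition gives s ≥ 233.7 − 98.8 − 23.7 = 111.2.
Intersecting the two: 111.2 ≤ s < 122.5.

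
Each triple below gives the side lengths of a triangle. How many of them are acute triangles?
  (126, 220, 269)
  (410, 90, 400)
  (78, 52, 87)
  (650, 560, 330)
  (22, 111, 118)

(126,220,269): 126²+220² = 64276 < 72361 = 269² → obtuse
(410,90,400): 90²+400² = 168100 = 410² → right
(78,52,87): 52²+78² = 8788 > 7569 = 87² → acute
(650,560,330): 330²+560² = 422500 = 650² → right
(22,111,118): 22²+111² = 12805 < 13924 = 118² → obtuse
1 of the 5 is acute.

1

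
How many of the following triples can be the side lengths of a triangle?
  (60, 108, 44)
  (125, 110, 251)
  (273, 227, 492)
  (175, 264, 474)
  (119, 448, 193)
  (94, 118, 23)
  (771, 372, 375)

1

(44,60,108): 44+60 ≤ 108 → not valid
(110,125,251): 110+125 ≤ 251 → not valid
(227,273,492): 227+273 > 492 → valid
(175,264,474): 175+264 ≤ 474 → not valid
(119,193,448): 119+193 ≤ 448 → not valid
(23,94,118): 23+94 ≤ 118 → not valid
(372,375,771): 372+375 ≤ 771 → not valid
1 of the 7 triples forms a triangle.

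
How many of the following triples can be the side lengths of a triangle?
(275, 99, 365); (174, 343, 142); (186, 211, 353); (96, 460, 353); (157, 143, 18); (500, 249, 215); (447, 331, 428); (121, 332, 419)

5

(99,275,365): 99+275 > 365 → valid
(142,174,343): 142+174 ≤ 343 → not valid
(186,211,353): 186+211 > 353 → valid
(96,353,460): 96+353 ≤ 460 → not valid
(18,143,157): 18+143 > 157 → valid
(215,249,500): 215+249 ≤ 500 → not valid
(331,428,447): 331+428 > 447 → valid
(121,332,419): 121+332 > 419 → valid
5 of the 8 triples form a triangle.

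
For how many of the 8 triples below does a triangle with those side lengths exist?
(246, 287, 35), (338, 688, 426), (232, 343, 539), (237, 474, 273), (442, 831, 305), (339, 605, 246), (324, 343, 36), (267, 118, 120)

(35,246,287): 35+246 ≤ 287 → not valid
(338,426,688): 338+426 > 688 → valid
(232,343,539): 232+343 > 539 → valid
(237,273,474): 237+273 > 474 → valid
(305,442,831): 305+442 ≤ 831 → not valid
(246,339,605): 246+339 ≤ 605 → not valid
(36,324,343): 36+324 > 343 → valid
(118,120,267): 118+120 ≤ 267 → not valid
4 of the 8 triples form a triangle.

4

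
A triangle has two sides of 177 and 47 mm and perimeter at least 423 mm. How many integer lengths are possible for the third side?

25

Triangle inequality: 130 < x < 224. Perimeter ≥ 423 gives x ≥ 423 − 177 − 47 = 199.
So 199 ≤ x < 224; integers 199 through 223: 25 values.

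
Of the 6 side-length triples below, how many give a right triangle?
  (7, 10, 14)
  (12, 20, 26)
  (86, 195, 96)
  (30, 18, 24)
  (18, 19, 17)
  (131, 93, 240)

1

(7,10,14): 7²+10² = 149 < 196 = 14² → obtuse
(12,20,26): 12²+20² = 544 < 676 = 26² → obtuse
(86,195,96): 86+96 ≤ 195, not a triangle
(30,18,24): 18²+24² = 900 = 30² → right
(18,19,17): 17²+18² = 613 > 361 = 19² → acute
(131,93,240): 93+131 ≤ 240, not a triangle
1 of the 6 is right.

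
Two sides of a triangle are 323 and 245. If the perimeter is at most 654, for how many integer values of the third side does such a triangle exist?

8

Triangle inequality: 78 < x < 568. Perimeter ≤ 654 gives x ≤ 654 − 323 − 245 = 86.
So 78 < x ≤ 86; integers 79 through 86: 8 values.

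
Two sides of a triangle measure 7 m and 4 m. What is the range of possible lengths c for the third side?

By the triangle inequality, c must be less than 7 + 4 = 11 and greater than |7 − 4| = 3.

3 < c < 11 (m)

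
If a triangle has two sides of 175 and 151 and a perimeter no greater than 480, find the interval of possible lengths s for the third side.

24 < s ≤ 154

Triangle inequality alone gives 24 < s < 326.
The perimeter condition gives s ≤ 480 − 175 − 151 = 154.
Intersecting the two: 24 < s ≤ 154.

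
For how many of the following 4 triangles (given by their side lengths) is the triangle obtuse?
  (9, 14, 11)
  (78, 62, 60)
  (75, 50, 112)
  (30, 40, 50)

1

(9,14,11): 9²+11² = 202 > 196 = 14² → acute
(78,62,60): 60²+62² = 7444 > 6084 = 78² → acute
(75,50,112): 50²+75² = 8125 < 12544 = 112² → obtuse
(30,40,50): 30²+40² = 2500 = 50² → right
1 of the 4 is obtuse.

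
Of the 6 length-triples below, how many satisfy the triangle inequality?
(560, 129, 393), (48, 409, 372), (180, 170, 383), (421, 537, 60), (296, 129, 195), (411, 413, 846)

(129,393,560): 129+393 ≤ 560 → not valid
(48,372,409): 48+372 > 409 → valid
(170,180,383): 170+180 ≤ 383 → not valid
(60,421,537): 60+421 ≤ 537 → not valid
(129,195,296): 129+195 > 296 → valid
(411,413,846): 411+413 ≤ 846 → not valid
2 of the 6 triples form a triangle.

2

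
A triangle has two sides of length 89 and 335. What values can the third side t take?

246 < t < 424

By the triangle inequality, t must be less than 89 + 335 = 424 and greater than |89 − 335| = 246.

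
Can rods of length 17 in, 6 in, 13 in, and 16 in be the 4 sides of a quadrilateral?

Yes

A quadrilateral exists iff every side is shorter than the sum of the others — equivalently, the longest side is less than the sum of the rest.
Longest side 17 < 35 (sum of the remaining 3), so yes.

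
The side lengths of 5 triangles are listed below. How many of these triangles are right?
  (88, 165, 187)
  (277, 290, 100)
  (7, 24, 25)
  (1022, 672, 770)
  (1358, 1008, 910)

4

(88,165,187): 88²+165² = 34969 = 187² → right
(277,290,100): 100²+277² = 86729 > 84100 = 290² → acute
(7,24,25): 7²+24² = 625 = 25² → right
(1022,672,770): 672²+770² = 1044484 = 1022² → right
(1358,1008,910): 910²+1008² = 1844164 = 1358² → right
4 of the 5 are right.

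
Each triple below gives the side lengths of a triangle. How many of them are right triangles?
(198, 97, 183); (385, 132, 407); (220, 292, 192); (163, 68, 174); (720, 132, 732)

(198,97,183): 97²+183² = 42898 > 39204 = 198² → acute
(385,132,407): 132²+385² = 165649 = 407² → right
(220,292,192): 192²+220² = 85264 = 292² → right
(163,68,174): 68²+163² = 31193 > 30276 = 174² → acute
(720,132,732): 132²+720² = 535824 = 732² → right
3 of the 5 are right.

3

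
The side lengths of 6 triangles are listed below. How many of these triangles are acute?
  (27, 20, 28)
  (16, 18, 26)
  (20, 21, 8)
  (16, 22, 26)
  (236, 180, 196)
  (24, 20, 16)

5

(27,20,28): 20²+27² = 1129 > 784 = 28² → acute
(16,18,26): 16²+18² = 580 < 676 = 26² → obtuse
(20,21,8): 8²+20² = 464 > 441 = 21² → acute
(16,22,26): 16²+22² = 740 > 676 = 26² → acute
(236,180,196): 180²+196² = 70816 > 55696 = 236² → acute
(24,20,16): 16²+20² = 656 > 576 = 24² → acute
5 of the 6 are acute.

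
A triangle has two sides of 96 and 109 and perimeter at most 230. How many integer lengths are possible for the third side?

Triangle inequality: 13 < x < 205. Perimeter ≤ 230 gives x ≤ 230 − 96 − 109 = 25.
So 13 < x ≤ 25; integers 14 through 25: 12 values.

12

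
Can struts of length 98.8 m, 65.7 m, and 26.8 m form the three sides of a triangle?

No

The longest side is 98.8, but the other two sum to only 92.5.
92.5 < 98.8, so the triangle inequality fails.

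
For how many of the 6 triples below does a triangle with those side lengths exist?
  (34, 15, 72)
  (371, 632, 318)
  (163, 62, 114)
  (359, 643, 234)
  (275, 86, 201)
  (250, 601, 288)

3

(15,34,72): 15+34 ≤ 72 → not valid
(318,371,632): 318+371 > 632 → valid
(62,114,163): 62+114 > 163 → valid
(234,359,643): 234+359 ≤ 643 → not valid
(86,201,275): 86+201 > 275 → valid
(250,288,601): 250+288 ≤ 601 → not valid
3 of the 6 triples form a triangle.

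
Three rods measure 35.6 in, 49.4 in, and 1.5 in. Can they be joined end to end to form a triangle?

The longest side is 49.4, but the other two sum to only 37.1.
37.1 < 49.4, so the triangle inequality fails.

No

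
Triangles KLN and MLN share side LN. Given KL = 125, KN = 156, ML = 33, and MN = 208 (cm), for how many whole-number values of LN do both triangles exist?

65

From triangle KLN: 31 < LN < 281.
From triangle MLN: 175 < LN < 241.
Intersection: 175 < LN < 241, so integers 176 through 240: 65 values.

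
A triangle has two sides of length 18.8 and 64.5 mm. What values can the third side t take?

45.7 < t < 83.3

By the triangle inequality, t must be less than 18.8 + 64.5 = 83.3 and greater than |18.8 − 64.5| = 45.7.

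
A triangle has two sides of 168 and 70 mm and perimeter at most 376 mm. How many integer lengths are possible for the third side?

40

Triangle inequality: 98 < x < 238. Perimeter ≤ 376 gives x ≤ 376 − 168 − 70 = 138.
So 98 < x ≤ 138; integers 99 through 138: 40 values.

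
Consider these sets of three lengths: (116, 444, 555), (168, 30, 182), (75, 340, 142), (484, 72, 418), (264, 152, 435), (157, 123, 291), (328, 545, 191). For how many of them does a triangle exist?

3

(116,444,555): 116+444 > 555 → valid
(30,168,182): 30+168 > 182 → valid
(75,142,340): 75+142 ≤ 340 → not valid
(72,418,484): 72+418 > 484 → valid
(152,264,435): 152+264 ≤ 435 → not valid
(123,157,291): 123+157 ≤ 291 → not valid
(191,328,545): 191+328 ≤ 545 → not valid
3 of the 7 triples form a triangle.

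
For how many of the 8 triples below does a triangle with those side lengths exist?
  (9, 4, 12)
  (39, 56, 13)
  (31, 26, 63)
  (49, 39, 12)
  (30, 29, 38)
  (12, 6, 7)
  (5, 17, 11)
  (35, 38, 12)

(4,9,12): 4+9 > 12 → valid
(13,39,56): 13+39 ≤ 56 → not valid
(26,31,63): 26+31 ≤ 63 → not valid
(12,39,49): 12+39 > 49 → valid
(29,30,38): 29+30 > 38 → valid
(6,7,12): 6+7 > 12 → valid
(5,11,17): 5+11 ≤ 17 → not valid
(12,35,38): 12+35 > 38 → valid
5 of the 8 triples form a triangle.

5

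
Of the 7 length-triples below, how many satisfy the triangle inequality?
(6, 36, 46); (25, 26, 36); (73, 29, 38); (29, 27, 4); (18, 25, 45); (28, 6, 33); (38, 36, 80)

3

(6,36,46): 6+36 ≤ 46 → not valid
(25,26,36): 25+26 > 36 → valid
(29,38,73): 29+38 ≤ 73 → not valid
(4,27,29): 4+27 > 29 → valid
(18,25,45): 18+25 ≤ 45 → not valid
(6,28,33): 6+28 > 33 → valid
(36,38,80): 36+38 ≤ 80 → not valid
3 of the 7 triples form a triangle.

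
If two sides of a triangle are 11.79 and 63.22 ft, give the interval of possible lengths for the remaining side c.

51.43 < c < 75.01

By the triangle inequality, c must be less than 11.79 + 63.22 = 75.01 and greater than |11.79 − 63.22| = 51.43.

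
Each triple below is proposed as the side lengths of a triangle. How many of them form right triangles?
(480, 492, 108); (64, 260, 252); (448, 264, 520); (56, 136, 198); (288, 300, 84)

4

(480,492,108): 108²+480² = 242064 = 492² → right
(64,260,252): 64²+252² = 67600 = 260² → right
(448,264,520): 264²+448² = 270400 = 520² → right
(56,136,198): 56+136 ≤ 198, not a triangle
(288,300,84): 84²+288² = 90000 = 300² → right
4 of the 5 are right.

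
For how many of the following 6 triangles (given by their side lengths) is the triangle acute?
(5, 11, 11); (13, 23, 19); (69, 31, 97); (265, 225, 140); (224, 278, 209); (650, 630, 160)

(5,11,11): 5²+11² = 146 > 121 = 11² → acute
(13,23,19): 13²+19² = 530 > 529 = 23² → acute
(69,31,97): 31²+69² = 5722 < 9409 = 97² → obtuse
(265,225,140): 140²+225² = 70225 = 265² → right
(224,278,209): 209²+224² = 93857 > 77284 = 278² → acute
(650,630,160): 160²+630² = 422500 = 650² → right
3 of the 6 are acute.

3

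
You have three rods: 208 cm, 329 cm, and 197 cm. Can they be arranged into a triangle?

The longest side is 329, and the other two sum to 405.
Since 405 > 329, the triangle inequality holds.

Yes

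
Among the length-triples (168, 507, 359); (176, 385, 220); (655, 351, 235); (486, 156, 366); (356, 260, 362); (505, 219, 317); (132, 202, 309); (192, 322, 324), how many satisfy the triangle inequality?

(168,359,507): 168+359 > 507 → valid
(176,220,385): 176+220 > 385 → valid
(235,351,655): 235+351 ≤ 655 → not valid
(156,366,486): 156+366 > 486 → valid
(260,356,362): 260+356 > 362 → valid
(219,317,505): 219+317 > 505 → valid
(132,202,309): 132+202 > 309 → valid
(192,322,324): 192+322 > 324 → valid
7 of the 8 triples form a triangle.

7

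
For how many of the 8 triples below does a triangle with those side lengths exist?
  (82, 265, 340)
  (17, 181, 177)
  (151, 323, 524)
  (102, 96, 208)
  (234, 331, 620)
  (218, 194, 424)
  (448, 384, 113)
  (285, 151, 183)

(82,265,340): 82+265 > 340 → valid
(17,177,181): 17+177 > 181 → valid
(151,323,524): 151+323 ≤ 524 → not valid
(96,102,208): 96+102 ≤ 208 → not valid
(234,331,620): 234+331 ≤ 620 → not valid
(194,218,424): 194+218 ≤ 424 → not valid
(113,384,448): 113+384 > 448 → valid
(151,183,285): 151+183 > 285 → valid
4 of the 8 triples form a triangle.

4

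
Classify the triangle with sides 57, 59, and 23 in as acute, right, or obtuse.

acute

Compare the square of the longest side to the sum of squares of the other two: 23² + 57² = 3778 > 3481 = 59².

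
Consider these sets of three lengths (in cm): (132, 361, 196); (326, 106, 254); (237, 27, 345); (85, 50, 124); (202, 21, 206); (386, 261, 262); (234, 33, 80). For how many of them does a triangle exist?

(132,196,361): 132+196 ≤ 361 → not valid
(106,254,326): 106+254 > 326 → valid
(27,237,345): 27+237 ≤ 345 → not valid
(50,85,124): 50+85 > 124 → valid
(21,202,206): 21+202 > 206 → valid
(261,262,386): 261+262 > 386 → valid
(33,80,234): 33+80 ≤ 234 → not valid
4 of the 7 triples form a triangle.

4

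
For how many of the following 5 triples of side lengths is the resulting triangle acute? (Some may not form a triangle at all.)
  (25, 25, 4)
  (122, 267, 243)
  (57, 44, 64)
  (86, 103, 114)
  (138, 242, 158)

4

(25,25,4): 4²+25² = 641 > 625 = 25² → acute
(122,267,243): 122²+243² = 73933 > 71289 = 267² → acute
(57,44,64): 44²+57² = 5185 > 4096 = 64² → acute
(86,103,114): 86²+103² = 18005 > 12996 = 114² → acute
(138,242,158): 138²+158² = 44008 < 58564 = 242² → obtuse
4 of the 5 are acute.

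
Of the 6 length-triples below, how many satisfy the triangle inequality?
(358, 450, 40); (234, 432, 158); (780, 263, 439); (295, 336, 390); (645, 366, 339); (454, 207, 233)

2

(40,358,450): 40+358 ≤ 450 → not valid
(158,234,432): 158+234 ≤ 432 → not valid
(263,439,780): 263+439 ≤ 780 → not valid
(295,336,390): 295+336 > 390 → valid
(339,366,645): 339+366 > 645 → valid
(207,233,454): 207+233 ≤ 454 → not valid
2 of the 6 triples form a triangle.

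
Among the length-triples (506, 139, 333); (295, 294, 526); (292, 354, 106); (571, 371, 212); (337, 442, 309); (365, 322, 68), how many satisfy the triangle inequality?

5

(139,333,506): 139+333 ≤ 506 → not valid
(294,295,526): 294+295 > 526 → valid
(106,292,354): 106+292 > 354 → valid
(212,371,571): 212+371 > 571 → valid
(309,337,442): 309+337 > 442 → valid
(68,322,365): 68+322 > 365 → valid
5 of the 6 triples form a triangle.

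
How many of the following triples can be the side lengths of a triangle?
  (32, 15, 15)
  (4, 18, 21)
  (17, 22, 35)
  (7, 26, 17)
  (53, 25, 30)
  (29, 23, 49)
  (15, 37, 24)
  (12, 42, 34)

6

(15,15,32): 15+15 ≤ 32 → not valid
(4,18,21): 4+18 > 21 → valid
(17,22,35): 17+22 > 35 → valid
(7,17,26): 7+17 ≤ 26 → not valid
(25,30,53): 25+30 > 53 → valid
(23,29,49): 23+29 > 49 → valid
(15,24,37): 15+24 > 37 → valid
(12,34,42): 12+34 > 42 → valid
6 of the 8 triples form a triangle.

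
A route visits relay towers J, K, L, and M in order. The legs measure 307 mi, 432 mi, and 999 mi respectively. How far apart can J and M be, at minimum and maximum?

260 ≤ JM ≤ 1738 mi

The maximum is all hops collinear in one direction: 307 + 432 + 999 = 1738.
The longest hop is 999; the others sum to 739. Folding the others back against it leaves at least 999 − 739 = 260.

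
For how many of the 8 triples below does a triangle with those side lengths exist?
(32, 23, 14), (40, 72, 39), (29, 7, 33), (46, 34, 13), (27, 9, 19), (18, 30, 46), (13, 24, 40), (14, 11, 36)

(14,23,32): 14+23 > 32 → valid
(39,40,72): 39+40 > 72 → valid
(7,29,33): 7+29 > 33 → valid
(13,34,46): 13+34 > 46 → valid
(9,19,27): 9+19 > 27 → valid
(18,30,46): 18+30 > 46 → valid
(13,24,40): 13+24 ≤ 40 → not valid
(11,14,36): 11+14 ≤ 36 → not valid
6 of the 8 triples form a triangle.

6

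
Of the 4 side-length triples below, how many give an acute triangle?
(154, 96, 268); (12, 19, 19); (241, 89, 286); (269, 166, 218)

2

(154,96,268): 96+154 ≤ 268, not a triangle
(12,19,19): 12²+19² = 505 > 361 = 19² → acute
(241,89,286): 89²+241² = 66002 < 81796 = 286² → obtuse
(269,166,218): 166²+218² = 75080 > 72361 = 269² → acute
2 of the 4 are acute.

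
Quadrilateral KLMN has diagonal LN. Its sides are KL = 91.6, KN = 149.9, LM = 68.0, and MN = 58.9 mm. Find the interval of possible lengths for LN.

From triangle KLN: |91.6 − 149.9| < LN < 91.6 + 149.9, i.e. 58.3 < LN < 241.5.
From triangle MLN: 9.1 < LN < 126.9.
Both must hold, so LN lies in the intersection.

58.3 < LN < 126.9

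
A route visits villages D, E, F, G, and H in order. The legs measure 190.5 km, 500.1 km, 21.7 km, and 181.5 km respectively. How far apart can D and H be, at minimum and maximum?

The maximum is all hops collinear in one direction: 190.5 + 500.1 + 21.7 + 181.5 = 893.8.
The longest hop is 500.1; the others sum to 393.7. Folding the others back against it leaves at least 500.1 − 393.7 = 106.4.

106.4 ≤ DH ≤ 893.8 km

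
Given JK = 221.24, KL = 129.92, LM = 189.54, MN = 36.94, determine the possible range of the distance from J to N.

0 ≤ JN ≤ 577.64

The maximum is all hops collinear in one direction: 221.24 + 129.92 + 189.54 + 36.94 = 577.64.
The longest hop is 221.24; the others sum to 356.40. Since 221.24 ≤ 356.40, the path can fold back on itself completely, so the minimum distance is 0.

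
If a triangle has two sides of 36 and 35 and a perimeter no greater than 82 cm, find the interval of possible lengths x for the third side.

1 < x ≤ 11 cm

Triangle inequality alone gives 1 < x < 71.
The perimeter condition gives x ≤ 82 − 36 − 35 = 11.
Intersecting the two: 1 < x ≤ 11.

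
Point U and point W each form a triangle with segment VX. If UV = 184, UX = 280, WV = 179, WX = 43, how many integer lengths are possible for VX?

From triangle UVX: 96 < VX < 464.
From triangle WVX: 136 < VX < 222.
Intersection: 136 < VX < 222, so integers 137 through 221: 85 values.

85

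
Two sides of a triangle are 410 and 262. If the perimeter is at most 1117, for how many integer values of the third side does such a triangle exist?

297

Triangle inequality: 148 < x < 672. Perimeter ≤ 1117 gives x ≤ 1117 − 410 − 262 = 445.
So 148 < x ≤ 445; integers 149 through 445: 297 values.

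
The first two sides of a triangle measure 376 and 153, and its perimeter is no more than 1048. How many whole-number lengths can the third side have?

296

Triangle inequality: 223 < x < 529. Perimeter ≤ 1048 gives x ≤ 1048 − 376 − 153 = 519.
So 223 < x ≤ 519; integers 224 through 519: 296 values.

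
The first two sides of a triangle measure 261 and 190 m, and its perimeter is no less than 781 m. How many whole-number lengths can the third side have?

121

Triangle inequality: 71 < x < 451. Perimeter ≥ 781 gives x ≥ 781 − 261 − 190 = 330.
So 330 ≤ x < 451; integers 330 through 450: 121 values.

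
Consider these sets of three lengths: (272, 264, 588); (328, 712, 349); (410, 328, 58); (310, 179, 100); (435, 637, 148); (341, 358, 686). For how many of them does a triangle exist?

(264,272,588): 264+272 ≤ 588 → not valid
(328,349,712): 328+349 ≤ 712 → not valid
(58,328,410): 58+328 ≤ 410 → not valid
(100,179,310): 100+179 ≤ 310 → not valid
(148,435,637): 148+435 ≤ 637 → not valid
(341,358,686): 341+358 > 686 → valid
1 of the 6 triples forms a triangle.

1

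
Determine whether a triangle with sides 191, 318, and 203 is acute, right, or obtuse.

obtuse

Compare the square of the longest side to the sum of squares of the other two: 191² + 203² = 77690 < 101124 = 318².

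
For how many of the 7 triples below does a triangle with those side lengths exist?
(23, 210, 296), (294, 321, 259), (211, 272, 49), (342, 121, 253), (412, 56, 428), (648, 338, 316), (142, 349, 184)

(23,210,296): 23+210 ≤ 296 → not valid
(259,294,321): 259+294 > 321 → valid
(49,211,272): 49+211 ≤ 272 → not valid
(121,253,342): 121+253 > 342 → valid
(56,412,428): 56+412 > 428 → valid
(316,338,648): 316+338 > 648 → valid
(142,184,349): 142+184 ≤ 349 → not valid
4 of the 7 triples form a triangle.

4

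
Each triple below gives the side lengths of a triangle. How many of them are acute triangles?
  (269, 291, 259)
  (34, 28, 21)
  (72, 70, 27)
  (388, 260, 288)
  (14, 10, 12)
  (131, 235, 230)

5

(269,291,259): 259²+269² = 139442 > 84681 = 291² → acute
(34,28,21): 21²+28² = 1225 > 1156 = 34² → acute
(72,70,27): 27²+70² = 5629 > 5184 = 72² → acute
(388,260,288): 260²+288² = 150544 = 388² → right
(14,10,12): 10²+12² = 244 > 196 = 14² → acute
(131,235,230): 131²+230² = 70061 > 55225 = 235² → acute
5 of the 6 are acute.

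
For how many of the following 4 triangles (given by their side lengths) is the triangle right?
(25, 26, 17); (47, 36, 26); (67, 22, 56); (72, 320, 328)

(25,26,17): 17²+25² = 914 > 676 = 26² → acute
(47,36,26): 26²+36² = 1972 < 2209 = 47² → obtuse
(67,22,56): 22²+56² = 3620 < 4489 = 67² → obtuse
(72,320,328): 72²+320² = 107584 = 328² → right
1 of the 4 is right.

1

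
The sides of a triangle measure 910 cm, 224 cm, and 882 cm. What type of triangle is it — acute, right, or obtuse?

right

Compare the square of the longest side to the sum of squares of the other two: 224² + 882² = 828100 = 910².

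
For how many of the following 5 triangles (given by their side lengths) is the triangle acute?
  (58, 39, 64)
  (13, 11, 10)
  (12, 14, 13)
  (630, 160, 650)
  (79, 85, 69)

4

(58,39,64): 39²+58² = 4885 > 4096 = 64² → acute
(13,11,10): 10²+11² = 221 > 169 = 13² → acute
(12,14,13): 12²+13² = 313 > 196 = 14² → acute
(630,160,650): 160²+630² = 422500 = 650² → right
(79,85,69): 69²+79² = 11002 > 7225 = 85² → acute
4 of the 5 are acute.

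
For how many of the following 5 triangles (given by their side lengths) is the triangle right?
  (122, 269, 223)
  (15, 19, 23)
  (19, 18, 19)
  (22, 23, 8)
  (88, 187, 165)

(122,269,223): 122²+223² = 64613 < 72361 = 269² → obtuse
(15,19,23): 15²+19² = 586 > 529 = 23² → acute
(19,18,19): 18²+19² = 685 > 361 = 19² → acute
(22,23,8): 8²+22² = 548 > 529 = 23² → acute
(88,187,165): 88²+165² = 34969 = 187² → right
1 of the 5 is right.

1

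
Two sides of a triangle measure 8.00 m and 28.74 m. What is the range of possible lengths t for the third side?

20.74 < t < 36.74 (m)

By the triangle inequality, t must be less than 8.00 + 28.74 = 36.74 and greater than |8.00 − 28.74| = 20.74.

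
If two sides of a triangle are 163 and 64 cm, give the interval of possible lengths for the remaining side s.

99 < s < 227 (cm)

By the triangle inequality, s must be less than 163 + 64 = 227 and greater than |163 − 64| = 99.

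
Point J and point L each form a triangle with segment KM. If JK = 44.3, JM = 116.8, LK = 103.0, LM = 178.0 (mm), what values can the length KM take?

75.0 < KM < 161.1

From triangle JKM: |44.3 − 116.8| < KM < 44.3 + 116.8, i.e. 72.5 < KM < 161.1.
From triangle LKM: 75.0 < KM < 281.0.
Both must hold, so KM lies in the intersection.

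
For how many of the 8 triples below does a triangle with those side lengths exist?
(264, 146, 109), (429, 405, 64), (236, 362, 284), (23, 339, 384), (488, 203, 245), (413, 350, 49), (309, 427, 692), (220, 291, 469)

4

(109,146,264): 109+146 ≤ 264 → not valid
(64,405,429): 64+405 > 429 → valid
(236,284,362): 236+284 > 362 → valid
(23,339,384): 23+339 ≤ 384 → not valid
(203,245,488): 203+245 ≤ 488 → not valid
(49,350,413): 49+350 ≤ 413 → not valid
(309,427,692): 309+427 > 692 → valid
(220,291,469): 220+291 > 469 → valid
4 of the 8 triples form a triangle.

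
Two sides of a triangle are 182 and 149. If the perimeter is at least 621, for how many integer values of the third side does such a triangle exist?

Triangle inequality: 33 < x < 331. Perimeter ≥ 621 gives x ≥ 621 − 182 − 149 = 290.
So 290 ≤ x < 331; integers 290 through 330: 41 values.

41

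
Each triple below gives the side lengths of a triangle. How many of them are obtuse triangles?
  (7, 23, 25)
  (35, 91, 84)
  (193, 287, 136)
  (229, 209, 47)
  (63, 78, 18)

(7,23,25): 7²+23² = 578 < 625 = 25² → obtuse
(35,91,84): 35²+84² = 8281 = 91² → right
(193,287,136): 136²+193² = 55745 < 82369 = 287² → obtuse
(229,209,47): 47²+209² = 45890 < 52441 = 229² → obtuse
(63,78,18): 18²+63² = 4293 < 6084 = 78² → obtuse
4 of the 5 are obtuse.

4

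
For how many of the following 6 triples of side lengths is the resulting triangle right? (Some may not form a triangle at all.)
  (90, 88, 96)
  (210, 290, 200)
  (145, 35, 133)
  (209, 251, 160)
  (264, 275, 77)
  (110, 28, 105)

2

(90,88,96): 88²+90² = 15844 > 9216 = 96² → acute
(210,290,200): 200²+210² = 84100 = 290² → right
(145,35,133): 35²+133² = 18914 < 21025 = 145² → obtuse
(209,251,160): 160²+209² = 69281 > 63001 = 251² → acute
(264,275,77): 77²+264² = 75625 = 275² → right
(110,28,105): 28²+105² = 11809 < 12100 = 110² → obtuse
2 of the 6 are right.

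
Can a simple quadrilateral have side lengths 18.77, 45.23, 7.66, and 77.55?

For a quadrilateral, each side must be shorter than the sum of the others.
Here the longest side is 77.55, but the remaining 3 sides sum to only 71.66.

No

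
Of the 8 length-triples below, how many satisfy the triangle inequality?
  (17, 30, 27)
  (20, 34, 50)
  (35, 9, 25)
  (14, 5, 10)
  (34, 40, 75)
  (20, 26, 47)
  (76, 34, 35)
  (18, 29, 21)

(17,27,30): 17+27 > 30 → valid
(20,34,50): 20+34 > 50 → valid
(9,25,35): 9+25 ≤ 35 → not valid
(5,10,14): 5+10 > 14 → valid
(34,40,75): 34+40 ≤ 75 → not valid
(20,26,47): 20+26 ≤ 47 → not valid
(34,35,76): 34+35 ≤ 76 → not valid
(18,21,29): 18+21 > 29 → valid
4 of the 8 triples form a triangle.

4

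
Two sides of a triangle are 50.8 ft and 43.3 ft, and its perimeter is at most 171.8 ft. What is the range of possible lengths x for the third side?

Triangle inequality alone gives 7.5 < x < 94.1.
The perimeter condition gives x ≤ 171.8 − 50.8 − 43.3 = 77.7.
Intersecting the two: 7.5 < x ≤ 77.7.

7.5 < x ≤ 77.7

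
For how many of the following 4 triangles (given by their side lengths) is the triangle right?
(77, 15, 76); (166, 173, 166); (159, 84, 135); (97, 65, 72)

(77,15,76): 15²+76² = 6001 > 5929 = 77² → acute
(166,173,166): 166²+166² = 55112 > 29929 = 173² → acute
(159,84,135): 84²+135² = 25281 = 159² → right
(97,65,72): 65²+72² = 9409 = 97² → right
2 of the 4 are right.

2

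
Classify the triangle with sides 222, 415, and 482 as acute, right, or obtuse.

obtuse

Compare the square of the longest side to the sum of squares of the other two: 222² + 415² = 221509 < 232324 = 482².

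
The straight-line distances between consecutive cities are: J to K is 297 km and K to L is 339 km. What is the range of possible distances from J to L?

By the triangle inequality, |297 − 339| ≤ JL ≤ 297 + 339.

42 ≤ JL ≤ 636 km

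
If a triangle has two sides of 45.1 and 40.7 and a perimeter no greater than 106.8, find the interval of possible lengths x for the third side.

4.4 < x ≤ 21.0

Triangle inequality alone gives 4.4 < x < 85.8.
The perimeter condition gives x ≤ 106.8 − 45.1 − 40.7 = 21.0.
Intersecting the two: 4.4 < x ≤ 21.0.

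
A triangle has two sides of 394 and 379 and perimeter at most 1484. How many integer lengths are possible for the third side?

Triangle inequality: 15 < x < 773. Perimeter ≤ 1484 gives x ≤ 1484 − 394 − 379 = 711.
So 15 < x ≤ 711; integers 16 through 711: 696 values.

696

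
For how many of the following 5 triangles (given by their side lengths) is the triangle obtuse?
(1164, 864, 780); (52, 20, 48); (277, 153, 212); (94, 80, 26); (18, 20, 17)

(1164,864,780): 780²+864² = 1354896 = 1164² → right
(52,20,48): 20²+48² = 2704 = 52² → right
(277,153,212): 153²+212² = 68353 < 76729 = 277² → obtuse
(94,80,26): 26²+80² = 7076 < 8836 = 94² → obtuse
(18,20,17): 17²+18² = 613 > 400 = 20² → acute
2 of the 5 are obtuse.

2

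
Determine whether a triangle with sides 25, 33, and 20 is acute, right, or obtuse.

obtuse

Compare the square of the longest side to the sum of squares of the other two: 20² + 25² = 1025 < 1089 = 33².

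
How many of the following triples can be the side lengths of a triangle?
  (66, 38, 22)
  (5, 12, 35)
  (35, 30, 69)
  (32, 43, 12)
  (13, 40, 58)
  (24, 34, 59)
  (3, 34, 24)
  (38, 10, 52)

(22,38,66): 22+38 ≤ 66 → not valid
(5,12,35): 5+12 ≤ 35 → not valid
(30,35,69): 30+35 ≤ 69 → not valid
(12,32,43): 12+32 > 43 → valid
(13,40,58): 13+40 ≤ 58 → not valid
(24,34,59): 24+34 ≤ 59 → not valid
(3,24,34): 3+24 ≤ 34 → not valid
(10,38,52): 10+38 ≤ 52 → not valid
1 of the 8 triples forms a triangle.

1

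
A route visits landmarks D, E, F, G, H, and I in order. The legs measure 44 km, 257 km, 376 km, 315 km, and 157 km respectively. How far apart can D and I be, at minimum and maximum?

The maximum is all hops collinear in one direction: 44 + 257 + 376 + 315 + 157 = 1149.
The longest hop is 376; the others sum to 773. Since 376 ≤ 773, the path can fold back on itself completely, so the minimum distance is 0.

0 ≤ DI ≤ 1149 km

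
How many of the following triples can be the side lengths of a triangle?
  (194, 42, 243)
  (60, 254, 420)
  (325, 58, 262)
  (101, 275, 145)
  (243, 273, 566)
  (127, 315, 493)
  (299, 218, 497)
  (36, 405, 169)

1

(42,194,243): 42+194 ≤ 243 → not valid
(60,254,420): 60+254 ≤ 420 → not valid
(58,262,325): 58+262 ≤ 325 → not valid
(101,145,275): 101+145 ≤ 275 → not valid
(243,273,566): 243+273 ≤ 566 → not valid
(127,315,493): 127+315 ≤ 493 → not valid
(218,299,497): 218+299 > 497 → valid
(36,169,405): 36+169 ≤ 405 → not valid
1 of the 8 triples forms a triangle.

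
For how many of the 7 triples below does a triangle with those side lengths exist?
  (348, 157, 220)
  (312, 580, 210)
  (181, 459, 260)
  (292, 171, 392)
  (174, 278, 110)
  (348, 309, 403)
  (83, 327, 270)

(157,220,348): 157+220 > 348 → valid
(210,312,580): 210+312 ≤ 580 → not valid
(181,260,459): 181+260 ≤ 459 → not valid
(171,292,392): 171+292 > 392 → valid
(110,174,278): 110+174 > 278 → valid
(309,348,403): 309+348 > 403 → valid
(83,270,327): 83+270 > 327 → valid
5 of the 7 triples form a triangle.

5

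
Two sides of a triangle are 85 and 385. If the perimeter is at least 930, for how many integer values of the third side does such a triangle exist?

10

Triangle inequality: 300 < x < 470. Perimeter ≥ 930 gives x ≥ 930 − 85 − 385 = 460.
So 460 ≤ x < 470; integers 460 through 469: 10 values.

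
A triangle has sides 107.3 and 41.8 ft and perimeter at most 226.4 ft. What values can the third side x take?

65.5 < x ≤ 77.3

Triangle inequality alone gives 65.5 < x < 149.1.
The perimeter condition gives x ≤ 226.4 − 107.3 − 41.8 = 77.3.
Intersecting the two: 65.5 < x ≤ 77.3.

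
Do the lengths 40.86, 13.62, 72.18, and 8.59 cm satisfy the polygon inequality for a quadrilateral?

No

For a quadrilateral, each side must be shorter than the sum of the others.
Here the longest side is 72.18, but the remaining 3 sides sum to only 63.07.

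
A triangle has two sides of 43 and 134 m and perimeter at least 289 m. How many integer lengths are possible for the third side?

65

Triangle inequality: 91 < x < 177. Perimeter ≥ 289 gives x ≥ 289 − 43 − 134 = 112.
So 112 ≤ x < 177; integers 112 through 176: 65 values.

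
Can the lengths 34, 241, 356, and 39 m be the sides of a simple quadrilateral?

For a quadrilateral, each side must be shorter than the sum of the others.
Here the longest side is 356, but the remaining 3 sides sum to only 314.

No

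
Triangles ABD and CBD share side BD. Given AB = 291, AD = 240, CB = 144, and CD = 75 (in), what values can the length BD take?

From triangle ABD: |291 − 240| < BD < 291 + 240, i.e. 51 < BD < 531.
From triangle CBD: 69 < BD < 219.
Both must hold, so BD lies in the intersection.

69 < BD < 219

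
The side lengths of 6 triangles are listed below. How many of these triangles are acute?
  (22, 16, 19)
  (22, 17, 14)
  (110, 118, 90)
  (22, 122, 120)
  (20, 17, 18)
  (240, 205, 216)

(22,16,19): 16²+19² = 617 > 484 = 22² → acute
(22,17,14): 14²+17² = 485 > 484 = 22² → acute
(110,118,90): 90²+110² = 20200 > 13924 = 118² → acute
(22,122,120): 22²+120² = 14884 = 122² → right
(20,17,18): 17²+18² = 613 > 400 = 20² → acute
(240,205,216): 205²+216² = 88681 > 57600 = 240² → acute
5 of the 6 are acute.

5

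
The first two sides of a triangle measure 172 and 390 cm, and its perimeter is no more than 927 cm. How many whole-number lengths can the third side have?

147

Triangle inequality: 218 < x < 562. Perimeter ≤ 927 gives x ≤ 927 − 172 − 390 = 365.
So 218 < x ≤ 365; integers 219 through 365: 147 values.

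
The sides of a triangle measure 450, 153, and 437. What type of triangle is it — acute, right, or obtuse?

acute

Compare the square of the longest side to the sum of squares of the other two: 153² + 437² = 214378 > 202500 = 450².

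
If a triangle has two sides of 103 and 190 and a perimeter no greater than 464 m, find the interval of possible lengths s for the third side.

Triangle inequality alone gives 87 < s < 293.
The perimeter condition gives s ≤ 464 − 103 − 190 = 171.
Intersecting the two: 87 < s ≤ 171.

87 < s ≤ 171 m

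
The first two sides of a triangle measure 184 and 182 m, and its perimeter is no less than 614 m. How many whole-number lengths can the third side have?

118

Triangle inequality: 2 < x < 366. Perimeter ≥ 614 gives x ≥ 614 − 184 − 182 = 248.
So 248 ≤ x < 366; integers 248 through 365: 118 values.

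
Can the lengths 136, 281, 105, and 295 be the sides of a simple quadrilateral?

A quadrilateral exists iff every side is shorter than the sum of the others — equivalently, the longest side is less than the sum of the rest.
Longest side 295 < 522 (sum of the remaining 3), so yes.

Yes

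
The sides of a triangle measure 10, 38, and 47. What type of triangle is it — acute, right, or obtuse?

Compare the square of the longest side to the sum of squares of the other two: 10² + 38² = 1544 < 2209 = 47².

obtuse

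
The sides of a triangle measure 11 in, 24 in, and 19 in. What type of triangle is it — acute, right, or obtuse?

obtuse

Compare the square of the longest side to the sum of squares of the other two: 11² + 19² = 482 < 576 = 24².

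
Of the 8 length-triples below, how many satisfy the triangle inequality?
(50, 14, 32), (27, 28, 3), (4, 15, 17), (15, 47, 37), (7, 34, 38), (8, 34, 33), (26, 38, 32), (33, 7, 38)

(14,32,50): 14+32 ≤ 50 → not valid
(3,27,28): 3+27 > 28 → valid
(4,15,17): 4+15 > 17 → valid
(15,37,47): 15+37 > 47 → valid
(7,34,38): 7+34 > 38 → valid
(8,33,34): 8+33 > 34 → valid
(26,32,38): 26+32 > 38 → valid
(7,33,38): 7+33 > 38 → valid
7 of the 8 triples form a triangle.

7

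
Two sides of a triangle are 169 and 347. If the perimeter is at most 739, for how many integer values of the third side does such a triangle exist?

45

Triangle inequality: 178 < x < 516. Perimeter ≤ 739 gives x ≤ 739 − 169 − 347 = 223.
So 178 < x ≤ 223; integers 179 through 223: 45 values.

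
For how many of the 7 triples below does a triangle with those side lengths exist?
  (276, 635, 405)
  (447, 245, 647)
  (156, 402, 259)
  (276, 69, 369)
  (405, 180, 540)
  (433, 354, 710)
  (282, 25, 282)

6

(276,405,635): 276+405 > 635 → valid
(245,447,647): 245+447 > 647 → valid
(156,259,402): 156+259 > 402 → valid
(69,276,369): 69+276 ≤ 369 → not valid
(180,405,540): 180+405 > 540 → valid
(354,433,710): 354+433 > 710 → valid
(25,282,282): 25+282 > 282 → valid
6 of the 7 triples form a triangle.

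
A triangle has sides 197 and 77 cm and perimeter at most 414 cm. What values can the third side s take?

Triangle inequality alone gives 120 < s < 274.
The perimeter condition gives s ≤ 414 − 197 − 77 = 140.
Intersecting the two: 120 < s ≤ 140.

120 < s ≤ 140 cm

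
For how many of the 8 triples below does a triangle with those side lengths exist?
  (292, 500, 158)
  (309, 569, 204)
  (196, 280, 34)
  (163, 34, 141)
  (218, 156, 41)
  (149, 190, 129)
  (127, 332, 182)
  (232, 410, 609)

3

(158,292,500): 158+292 ≤ 500 → not valid
(204,309,569): 204+309 ≤ 569 → not valid
(34,196,280): 34+196 ≤ 280 → not valid
(34,141,163): 34+141 > 163 → valid
(41,156,218): 41+156 ≤ 218 → not valid
(129,149,190): 129+149 > 190 → valid
(127,182,332): 127+182 ≤ 332 → not valid
(232,410,609): 232+410 > 609 → valid
3 of the 8 triples form a triangle.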